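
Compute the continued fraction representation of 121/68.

Run the Euclidean algorithm on 121 and 68; the successive quotients are the partial quotients a_0, a_1, ... (each step inverts the fractional part left over by the previous one):
  121 = 1*68 + 53, so a_0 = 1.
  68 = 1*53 + 15, so a_1 = 1.
  53 = 3*15 + 8, so a_2 = 3.
  15 = 1*8 + 7, so a_3 = 1.
  8 = 1*7 + 1, so a_4 = 1.
  7 = 7*1 + 0, so a_5 = 7.
The remainder reaches 0 after 6 divisions, so the expansion has 6 partial quotients, read off in order.

[1; 1, 3, 1, 1, 7]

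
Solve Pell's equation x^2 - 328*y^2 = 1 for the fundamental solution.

First expand sqrt(328) as a continued fraction. With x_i = (sqrt(328) + m_i)/d_i and (m_0, d_0) = (0, 1): a_0 = floor(sqrt(328)) = 18, since 18^2 = 324 <= 328 < 361 = 19^2.
Iterate m_{i+1} = d_i*a_i - m_i, d_{i+1} = (328 - m_{i+1}^2)/d_i, a_{i+1} = floor((a_0 + m_{i+1})/d_{i+1}):
  m_1 = 1*18 - 0 = 18, d_1 = (328 - 18^2)/1 = 4/1 = 4, a_1 = floor((18 + 18)/4) = 9.
  m_2 = 4*9 - 18 = 18, d_2 = (328 - 18^2)/4 = 4/4 = 1, a_2 = floor((18 + 18)/1) = 36.
  m_3 = 1*36 - 18 = 18, d_3 = (328 - 18^2)/1 = 4/1 = 4: (m_3, d_3) = (m_1, d_1) = (18, 4), so from here the quotients repeat a_1, a_2; the period length is 2.
So sqrt(328) = [18; (9, 36)] with period length k = 2.
k is even, so the fundamental solution of x^2 - 328y^2 = 1 is (p_{k-1}, q_{k-1}) = (p_1, q_1); compute convergents through index 1.
Convergents (p_i = a_i*p_{i-1} + p_{i-2}, q_i = a_i*q_{i-1} + q_{i-2} with p_{-2}=0, p_{-1}=1, q_{-2}=1, q_{-1}=0):
  i=0: a_0=18, p_0 = 18*1 + 0 = 18, q_0 = 18*0 + 1 = 1.
  i=1: a_1=9, p_1 = 9*18 + 1 = 163, q_1 = 9*1 + 0 = 9.
Check: 163^2 - 328*9^2 = 26569 - 26568 = 1, so (x, y) = (163, 9) solves the equation, and by the theorem it is the least positive solution.

(x, y) = (163, 9)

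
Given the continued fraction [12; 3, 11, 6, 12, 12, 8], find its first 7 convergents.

12/1, 37/3, 419/34, 2551/207, 31031/2518, 374923/30423, 3030415/245902

Using the convergent recurrence p_i = a_i*p_{i-1} + p_{i-2}, q_i = a_i*q_{i-1} + q_{i-2} with p_{-2}=0, p_{-1}=1, q_{-2}=1, q_{-1}=0:
  i=0: a_0=12, p_0 = 12*1 + 0 = 12, q_0 = 12*0 + 1 = 1.
  i=1: a_1=3, p_1 = 3*12 + 1 = 37, q_1 = 3*1 + 0 = 3.
  i=2: a_2=11, p_2 = 11*37 + 12 = 419, q_2 = 11*3 + 1 = 34.
  i=3: a_3=6, p_3 = 6*419 + 37 = 2551, q_3 = 6*34 + 3 = 207.
  i=4: a_4=12, p_4 = 12*2551 + 419 = 31031, q_4 = 12*207 + 34 = 2518.
  i=5: a_5=12, p_5 = 12*31031 + 2551 = 374923, q_5 = 12*2518 + 207 = 30423.
  i=6: a_6=8, p_6 = 8*374923 + 31031 = 3030415, q_6 = 8*30423 + 2518 = 245902.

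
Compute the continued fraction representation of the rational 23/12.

Run the Euclidean algorithm on 23 and 12; the successive quotients are the partial quotients a_0, a_1, ... (each step inverts the fractional part left over by the previous one):
  23 = 1*12 + 11, so a_0 = 1.
  12 = 1*11 + 1, so a_1 = 1.
  11 = 11*1 + 0, so a_2 = 11.
The remainder reaches 0 after 3 divisions, so the expansion has 3 partial quotients, read off in order.

[1; 1, 11]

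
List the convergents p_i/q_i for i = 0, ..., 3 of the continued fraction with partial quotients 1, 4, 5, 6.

Using the convergent recurrence p_i = a_i*p_{i-1} + p_{i-2}, q_i = a_i*q_{i-1} + q_{i-2} with p_{-2}=0, p_{-1}=1, q_{-2}=1, q_{-1}=0:
  i=0: a_0=1, p_0 = 1*1 + 0 = 1, q_0 = 1*0 + 1 = 1.
  i=1: a_1=4, p_1 = 4*1 + 1 = 5, q_1 = 4*1 + 0 = 4.
  i=2: a_2=5, p_2 = 5*5 + 1 = 26, q_2 = 5*4 + 1 = 21.
  i=3: a_3=6, p_3 = 6*26 + 5 = 161, q_3 = 6*21 + 4 = 130.

1/1, 5/4, 26/21, 161/130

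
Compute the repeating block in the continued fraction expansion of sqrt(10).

[3; (6)]

Write x_i = (sqrt(10) + m_i)/d_i with (m_0, d_0) = (0, 1). a_0 = floor(sqrt(10)) = 3, since 3^2 = 9 <= 10 < 16 = 4^2.
Iterate m_{i+1} = d_i*a_i - m_i, d_{i+1} = (10 - m_{i+1}^2)/d_i, a_{i+1} = floor((a_0 + m_{i+1})/d_{i+1}):
  m_1 = 1*3 - 0 = 3, d_1 = (10 - 3^2)/1 = 1/1 = 1, a_1 = floor((3 + 3)/1) = 6.
  m_2 = 1*6 - 3 = 3, d_2 = (10 - 3^2)/1 = 1/1 = 1: (m_2, d_2) = (m_1, d_1) = (3, 1), so from here the quotient a_1 repeats; the period length is 1.
Hence the expansion of sqrt(10) is a_0 = 3 followed by the repeating block 6 (period 1).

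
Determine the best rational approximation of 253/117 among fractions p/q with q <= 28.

Expand x = 253/117 as a continued fraction with the Euclidean algorithm:
  253 = 2*117 + 19, so a_0 = 2.
  117 = 6*19 + 3, so a_1 = 6.
  19 = 6*3 + 1, so a_2 = 6.
  3 = 3*1 + 0, so a_3 = 3.
so x = [2; 6, 6, 3].
Convergents (p_i = a_i*p_{i-1} + p_{i-2}, q_i = a_i*q_{i-1} + q_{i-2} with p_{-2}=0, p_{-1}=1, q_{-2}=1, q_{-1}=0), until the denominator exceeds 28:
  i=0: a_0=2, p_0 = 2*1 + 0 = 2, q_0 = 2*0 + 1 = 1.
  i=1: a_1=6, p_1 = 6*2 + 1 = 13, q_1 = 6*1 + 0 = 6.
  i=2: a_2=6, p_2 = 6*13 + 2 = 80, q_2 = 6*6 + 1 = 37.
q_2 = 37 > 28, so the last convergent with denominator <= 28 is p_1/q_1 = 13/6.
The closest fraction with denominator <= 28 is either p_1/q_1 or the intermediate fraction (k*p_1 + p_0)/(k*q_1 + q_0) with the largest k >= 1 whose denominator stays <= 28; these approach x as k grows, and every other convergent or intermediate fraction in range is farther away.
Largest k: floor((28 - q_0)/q_1) = floor((28 - 1)/6) = 4.
That gives (4*13 + 2)/(4*6 + 1) = 54/25.
Compare the errors: |x - 13/6| = |253*6 - 13*117|/(117*6) = 3/702, and |x - 54/25| = |253*25 - 54*117|/(117*25) = 7/2925.
Cross-multiplying, 7*702 = 4914 < 8775 = 3*2925, so 7/2925 is smaller: the intermediate fraction 54/25 is closer to x than 13/6.

54/25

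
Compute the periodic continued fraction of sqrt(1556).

Write x_i = (sqrt(1556) + m_i)/d_i with (m_0, d_0) = (0, 1). a_0 = floor(sqrt(1556)) = 39, since 39^2 = 1521 <= 1556 < 1600 = 40^2.
Iterate m_{i+1} = d_i*a_i - m_i, d_{i+1} = (1556 - m_{i+1}^2)/d_i, a_{i+1} = floor((a_0 + m_{i+1})/d_{i+1}):
  m_1 = 1*39 - 0 = 39, d_1 = (1556 - 39^2)/1 = 35/1 = 35, a_1 = floor((39 + 39)/35) = 2.
  m_2 = 35*2 - 39 = 31, d_2 = (1556 - 31^2)/35 = 595/35 = 17, a_2 = floor((39 + 31)/17) = 4.
  m_3 = 17*4 - 31 = 37, d_3 = (1556 - 37^2)/17 = 187/17 = 11, a_3 = floor((39 + 37)/11) = 6.
  m_4 = 11*6 - 37 = 29, d_4 = (1556 - 29^2)/11 = 715/11 = 65, a_4 = floor((39 + 29)/65) = 1.
  m_5 = 65*1 - 29 = 36, d_5 = (1556 - 36^2)/65 = 260/65 = 4, a_5 = floor((39 + 36)/4) = 18.
  m_6 = 4*18 - 36 = 36, d_6 = (1556 - 36^2)/4 = 260/4 = 65, a_6 = floor((39 + 36)/65) = 1.
  m_7 = 65*1 - 36 = 29, d_7 = (1556 - 29^2)/65 = 715/65 = 11, a_7 = floor((39 + 29)/11) = 6.
  m_8 = 11*6 - 29 = 37, d_8 = (1556 - 37^2)/11 = 187/11 = 17, a_8 = floor((39 + 37)/17) = 4.
  m_9 = 17*4 - 37 = 31, d_9 = (1556 - 31^2)/17 = 595/17 = 35, a_9 = floor((39 + 31)/35) = 2.
  m_10 = 35*2 - 31 = 39, d_10 = (1556 - 39^2)/35 = 35/35 = 1, a_10 = floor((39 + 39)/1) = 78.
  m_11 = 1*78 - 39 = 39, d_11 = (1556 - 39^2)/1 = 35/1 = 35: (m_11, d_11) = (m_1, d_1) = (39, 35), so from here the quotients repeat a_1, ..., a_10; the period length is 10.
Hence the expansion of sqrt(1556) is a_0 = 39 followed by the repeating block 2, 4, 6, 1, 18, 1, 6, 4, 2, 78 (period 10).

[39; (2, 4, 6, 1, 18, 1, 6, 4, 2, 78)]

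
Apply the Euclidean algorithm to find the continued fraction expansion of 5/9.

Run the Euclidean algorithm on 5 and 9; the successive quotients are the partial quotients a_0, a_1, ... (each step inverts the fractional part left over by the previous one):
  5 = 0*9 + 5, so a_0 = 0.
  9 = 1*5 + 4, so a_1 = 1.
  5 = 1*4 + 1, so a_2 = 1.
  4 = 4*1 + 0, so a_3 = 4.
The remainder reaches 0 after 4 divisions, so the expansion has 4 partial quotients, read off in order.

[0; 1, 1, 4]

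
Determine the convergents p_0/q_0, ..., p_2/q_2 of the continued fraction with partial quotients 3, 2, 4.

Using the convergent recurrence p_i = a_i*p_{i-1} + p_{i-2}, q_i = a_i*q_{i-1} + q_{i-2} with p_{-2}=0, p_{-1}=1, q_{-2}=1, q_{-1}=0:
  i=0: a_0=3, p_0 = 3*1 + 0 = 3, q_0 = 3*0 + 1 = 1.
  i=1: a_1=2, p_1 = 2*3 + 1 = 7, q_1 = 2*1 + 0 = 2.
  i=2: a_2=4, p_2 = 4*7 + 3 = 31, q_2 = 4*2 + 1 = 9.

3/1, 7/2, 31/9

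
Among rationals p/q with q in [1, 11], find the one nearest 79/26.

3/1

Expand x = 79/26 as a continued fraction with the Euclidean algorithm:
  79 = 3*26 + 1, so a_0 = 3.
  26 = 26*1 + 0, so a_1 = 26.
so x = [3; 26].
Convergents (p_i = a_i*p_{i-1} + p_{i-2}, q_i = a_i*q_{i-1} + q_{i-2} with p_{-2}=0, p_{-1}=1, q_{-2}=1, q_{-1}=0), until the denominator exceeds 11:
  i=0: a_0=3, p_0 = 3*1 + 0 = 3, q_0 = 3*0 + 1 = 1.
  i=1: a_1=26, p_1 = 26*3 + 1 = 79, q_1 = 26*1 + 0 = 26.
q_1 = 26 > 11, so the last convergent with denominator <= 11 is p_0/q_0 = 3/1.
The closest fraction with denominator <= 11 is either p_0/q_0 or the intermediate fraction (k*p_0 + p_{-1})/(k*q_0 + q_{-1}) with the largest k >= 1 whose denominator stays <= 11; these approach x as k grows, and every other convergent or intermediate fraction in range is farther away.
Largest k: floor((11 - q_{-1})/q_0) = floor((11 - 0)/1) = 11 (using the seeds p_{-1} = 1, q_{-1} = 0).
That gives (11*3 + 1)/(11*1 + 0) = 34/11.
Compare the errors: |x - 3/1| = |79*1 - 3*26|/(26*1) = 1/26, and |x - 34/11| = |79*11 - 34*26|/(26*11) = 15/286.
Cross-multiplying, 1*286 = 286 < 390 = 15*26, so 1/26 is smaller: the convergent 3/1 is closer to x than 34/11.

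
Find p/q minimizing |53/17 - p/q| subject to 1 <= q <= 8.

25/8

Expand x = 53/17 as a continued fraction with the Euclidean algorithm:
  53 = 3*17 + 2, so a_0 = 3.
  17 = 8*2 + 1, so a_1 = 8.
  2 = 2*1 + 0, so a_2 = 2.
so x = [3; 8, 2].
Convergents (p_i = a_i*p_{i-1} + p_{i-2}, q_i = a_i*q_{i-1} + q_{i-2} with p_{-2}=0, p_{-1}=1, q_{-2}=1, q_{-1}=0), until the denominator exceeds 8:
  i=0: a_0=3, p_0 = 3*1 + 0 = 3, q_0 = 3*0 + 1 = 1.
  i=1: a_1=8, p_1 = 8*3 + 1 = 25, q_1 = 8*1 + 0 = 8.
  i=2: a_2=2, p_2 = 2*25 + 3 = 53, q_2 = 2*8 + 1 = 17.
q_2 = 17 > 8, so the last convergent with denominator <= 8 is p_1/q_1 = 25/8.
The closest fraction with denominator <= 8 is either p_1/q_1 or the intermediate fraction (k*p_1 + p_0)/(k*q_1 + q_0) with the largest k >= 1 whose denominator stays <= 8; these approach x as k grows, and every other convergent or intermediate fraction in range is farther away.
Largest k: floor((8 - q_0)/q_1) = floor((8 - 1)/8) = 0.
Since k = 0, no intermediate fraction beyond p_1/q_1 has denominator <= 8, so the convergent 25/8 is the closest (its error is |53*8 - 25*17|/(17*8) = 1/136).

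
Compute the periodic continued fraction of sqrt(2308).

[48; (24, 96)]

Write x_i = (sqrt(2308) + m_i)/d_i with (m_0, d_0) = (0, 1). a_0 = floor(sqrt(2308)) = 48, since 48^2 = 2304 <= 2308 < 2401 = 49^2.
Iterate m_{i+1} = d_i*a_i - m_i, d_{i+1} = (2308 - m_{i+1}^2)/d_i, a_{i+1} = floor((a_0 + m_{i+1})/d_{i+1}):
  m_1 = 1*48 - 0 = 48, d_1 = (2308 - 48^2)/1 = 4/1 = 4, a_1 = floor((48 + 48)/4) = 24.
  m_2 = 4*24 - 48 = 48, d_2 = (2308 - 48^2)/4 = 4/4 = 1, a_2 = floor((48 + 48)/1) = 96.
  m_3 = 1*96 - 48 = 48, d_3 = (2308 - 48^2)/1 = 4/1 = 4: (m_3, d_3) = (m_1, d_1) = (48, 4), so from here the quotients repeat a_1, a_2; the period length is 2.
Hence the expansion of sqrt(2308) is a_0 = 48 followed by the repeating block 24, 96 (period 2).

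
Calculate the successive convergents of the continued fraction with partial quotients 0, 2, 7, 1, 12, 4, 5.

0/1, 1/2, 7/15, 8/17, 103/219, 420/893, 2203/4684

Using the convergent recurrence p_i = a_i*p_{i-1} + p_{i-2}, q_i = a_i*q_{i-1} + q_{i-2} with p_{-2}=0, p_{-1}=1, q_{-2}=1, q_{-1}=0:
  i=0: a_0=0, p_0 = 0*1 + 0 = 0, q_0 = 0*0 + 1 = 1.
  i=1: a_1=2, p_1 = 2*0 + 1 = 1, q_1 = 2*1 + 0 = 2.
  i=2: a_2=7, p_2 = 7*1 + 0 = 7, q_2 = 7*2 + 1 = 15.
  i=3: a_3=1, p_3 = 1*7 + 1 = 8, q_3 = 1*15 + 2 = 17.
  i=4: a_4=12, p_4 = 12*8 + 7 = 103, q_4 = 12*17 + 15 = 219.
  i=5: a_5=4, p_5 = 4*103 + 8 = 420, q_5 = 4*219 + 17 = 893.
  i=6: a_6=5, p_6 = 5*420 + 103 = 2203, q_6 = 5*893 + 219 = 4684.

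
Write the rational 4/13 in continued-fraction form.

Run the Euclidean algorithm on 4 and 13; the successive quotients are the partial quotients a_0, a_1, ... (each step inverts the fractional part left over by the previous one):
  4 = 0*13 + 4, so a_0 = 0.
  13 = 3*4 + 1, so a_1 = 3.
  4 = 4*1 + 0, so a_2 = 4.
The remainder reaches 0 after 3 divisions, so the expansion has 3 partial quotients, read off in order.

[0; 3, 4]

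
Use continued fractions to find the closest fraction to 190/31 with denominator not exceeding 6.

37/6

Expand x = 190/31 as a continued fraction with the Euclidean algorithm:
  190 = 6*31 + 4, so a_0 = 6.
  31 = 7*4 + 3, so a_1 = 7.
  4 = 1*3 + 1, so a_2 = 1.
  3 = 3*1 + 0, so a_3 = 3.
so x = [6; 7, 1, 3].
Convergents (p_i = a_i*p_{i-1} + p_{i-2}, q_i = a_i*q_{i-1} + q_{i-2} with p_{-2}=0, p_{-1}=1, q_{-2}=1, q_{-1}=0), until the denominator exceeds 6:
  i=0: a_0=6, p_0 = 6*1 + 0 = 6, q_0 = 6*0 + 1 = 1.
  i=1: a_1=7, p_1 = 7*6 + 1 = 43, q_1 = 7*1 + 0 = 7.
q_1 = 7 > 6, so the last convergent with denominator <= 6 is p_0/q_0 = 6/1.
The closest fraction with denominator <= 6 is either p_0/q_0 or the intermediate fraction (k*p_0 + p_{-1})/(k*q_0 + q_{-1}) with the largest k >= 1 whose denominator stays <= 6; these approach x as k grows, and every other convergent or intermediate fraction in range is farther away.
Largest k: floor((6 - q_{-1})/q_0) = floor((6 - 0)/1) = 6 (using the seeds p_{-1} = 1, q_{-1} = 0).
That gives (6*6 + 1)/(6*1 + 0) = 37/6.
Compare the errors: |x - 6/1| = |190*1 - 6*31|/(31*1) = 4/31, and |x - 37/6| = |190*6 - 37*31|/(31*6) = 7/186.
Cross-multiplying, 7*31 = 217 < 744 = 4*186, so 7/186 is smaller: the intermediate fraction 37/6 is closer to x than 6/1.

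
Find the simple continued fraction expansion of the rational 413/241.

[1; 1, 2, 2, 34]

Run the Euclidean algorithm on 413 and 241; the successive quotients are the partial quotients a_0, a_1, ... (each step inverts the fractional part left over by the previous one):
  413 = 1*241 + 172, so a_0 = 1.
  241 = 1*172 + 69, so a_1 = 1.
  172 = 2*69 + 34, so a_2 = 2.
  69 = 2*34 + 1, so a_3 = 2.
  34 = 34*1 + 0, so a_4 = 34.
The remainder reaches 0 after 5 divisions, so the expansion has 5 partial quotients, read off in order.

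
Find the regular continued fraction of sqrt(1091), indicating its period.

Write x_i = (sqrt(1091) + m_i)/d_i with (m_0, d_0) = (0, 1). a_0 = floor(sqrt(1091)) = 33, since 33^2 = 1089 <= 1091 < 1156 = 34^2.
Iterate m_{i+1} = d_i*a_i - m_i, d_{i+1} = (1091 - m_{i+1}^2)/d_i, a_{i+1} = floor((a_0 + m_{i+1})/d_{i+1}):
  m_1 = 1*33 - 0 = 33, d_1 = (1091 - 33^2)/1 = 2/1 = 2, a_1 = floor((33 + 33)/2) = 33.
  m_2 = 2*33 - 33 = 33, d_2 = (1091 - 33^2)/2 = 2/2 = 1, a_2 = floor((33 + 33)/1) = 66.
  m_3 = 1*66 - 33 = 33, d_3 = (1091 - 33^2)/1 = 2/1 = 2: (m_3, d_3) = (m_1, d_1) = (33, 2), so from here the quotients repeat a_1, a_2; the period length is 2.
Hence the expansion of sqrt(1091) is a_0 = 33 followed by the repeating block 33, 66 (period 2).

[33; (33, 66)]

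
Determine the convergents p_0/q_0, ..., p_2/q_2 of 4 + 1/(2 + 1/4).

Using the convergent recurrence p_i = a_i*p_{i-1} + p_{i-2}, q_i = a_i*q_{i-1} + q_{i-2} with p_{-2}=0, p_{-1}=1, q_{-2}=1, q_{-1}=0:
  i=0: a_0=4, p_0 = 4*1 + 0 = 4, q_0 = 4*0 + 1 = 1.
  i=1: a_1=2, p_1 = 2*4 + 1 = 9, q_1 = 2*1 + 0 = 2.
  i=2: a_2=4, p_2 = 4*9 + 4 = 40, q_2 = 4*2 + 1 = 9.

4/1, 9/2, 40/9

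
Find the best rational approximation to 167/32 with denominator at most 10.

47/9

Expand x = 167/32 as a continued fraction with the Euclidean algorithm:
  167 = 5*32 + 7, so a_0 = 5.
  32 = 4*7 + 4, so a_1 = 4.
  7 = 1*4 + 3, so a_2 = 1.
  4 = 1*3 + 1, so a_3 = 1.
  3 = 3*1 + 0, so a_4 = 3.
so x = [5; 4, 1, 1, 3].
Convergents (p_i = a_i*p_{i-1} + p_{i-2}, q_i = a_i*q_{i-1} + q_{i-2} with p_{-2}=0, p_{-1}=1, q_{-2}=1, q_{-1}=0), until the denominator exceeds 10:
  i=0: a_0=5, p_0 = 5*1 + 0 = 5, q_0 = 5*0 + 1 = 1.
  i=1: a_1=4, p_1 = 4*5 + 1 = 21, q_1 = 4*1 + 0 = 4.
  i=2: a_2=1, p_2 = 1*21 + 5 = 26, q_2 = 1*4 + 1 = 5.
  i=3: a_3=1, p_3 = 1*26 + 21 = 47, q_3 = 1*5 + 4 = 9.
  i=4: a_4=3, p_4 = 3*47 + 26 = 167, q_4 = 3*9 + 5 = 32.
q_4 = 32 > 10, so the last convergent with denominator <= 10 is p_3/q_3 = 47/9.
The closest fraction with denominator <= 10 is either p_3/q_3 or the intermediate fraction (k*p_3 + p_2)/(k*q_3 + q_2) with the largest k >= 1 whose denominator stays <= 10; these approach x as k grows, and every other convergent or intermediate fraction in range is farther away.
Largest k: floor((10 - q_2)/q_3) = floor((10 - 5)/9) = 0.
Since k = 0, no intermediate fraction beyond p_3/q_3 has denominator <= 10, so the convergent 47/9 is the closest (its error is |167*9 - 47*32|/(32*9) = 1/288).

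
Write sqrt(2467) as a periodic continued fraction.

[49; (1, 2, 49, 2, 1, 98)]

Write x_i = (sqrt(2467) + m_i)/d_i with (m_0, d_0) = (0, 1). a_0 = floor(sqrt(2467)) = 49, since 49^2 = 2401 <= 2467 < 2500 = 50^2.
Iterate m_{i+1} = d_i*a_i - m_i, d_{i+1} = (2467 - m_{i+1}^2)/d_i, a_{i+1} = floor((a_0 + m_{i+1})/d_{i+1}):
  m_1 = 1*49 - 0 = 49, d_1 = (2467 - 49^2)/1 = 66/1 = 66, a_1 = floor((49 + 49)/66) = 1.
  m_2 = 66*1 - 49 = 17, d_2 = (2467 - 17^2)/66 = 2178/66 = 33, a_2 = floor((49 + 17)/33) = 2.
  m_3 = 33*2 - 17 = 49, d_3 = (2467 - 49^2)/33 = 66/33 = 2, a_3 = floor((49 + 49)/2) = 49.
  m_4 = 2*49 - 49 = 49, d_4 = (2467 - 49^2)/2 = 66/2 = 33, a_4 = floor((49 + 49)/33) = 2.
  m_5 = 33*2 - 49 = 17, d_5 = (2467 - 17^2)/33 = 2178/33 = 66, a_5 = floor((49 + 17)/66) = 1.
  m_6 = 66*1 - 17 = 49, d_6 = (2467 - 49^2)/66 = 66/66 = 1, a_6 = floor((49 + 49)/1) = 98.
  m_7 = 1*98 - 49 = 49, d_7 = (2467 - 49^2)/1 = 66/1 = 66: (m_7, d_7) = (m_1, d_1) = (49, 66), so from here the quotients repeat a_1, ..., a_6; the period length is 6.
Hence the expansion of sqrt(2467) is a_0 = 49 followed by the repeating block 1, 2, 49, 2, 1, 98 (period 6).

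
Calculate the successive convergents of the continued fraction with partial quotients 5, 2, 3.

Using the convergent recurrence p_i = a_i*p_{i-1} + p_{i-2}, q_i = a_i*q_{i-1} + q_{i-2} with p_{-2}=0, p_{-1}=1, q_{-2}=1, q_{-1}=0:
  i=0: a_0=5, p_0 = 5*1 + 0 = 5, q_0 = 5*0 + 1 = 1.
  i=1: a_1=2, p_1 = 2*5 + 1 = 11, q_1 = 2*1 + 0 = 2.
  i=2: a_2=3, p_2 = 3*11 + 5 = 38, q_2 = 3*2 + 1 = 7.

5/1, 11/2, 38/7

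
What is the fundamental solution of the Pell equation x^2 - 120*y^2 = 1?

(x, y) = (11, 1)

First expand sqrt(120) as a continued fraction. With x_i = (sqrt(120) + m_i)/d_i and (m_0, d_0) = (0, 1): a_0 = floor(sqrt(120)) = 10, since 10^2 = 100 <= 120 < 121 = 11^2.
Iterate m_{i+1} = d_i*a_i - m_i, d_{i+1} = (120 - m_{i+1}^2)/d_i, a_{i+1} = floor((a_0 + m_{i+1})/d_{i+1}):
  m_1 = 1*10 - 0 = 10, d_1 = (120 - 10^2)/1 = 20/1 = 20, a_1 = floor((10 + 10)/20) = 1.
  m_2 = 20*1 - 10 = 10, d_2 = (120 - 10^2)/20 = 20/20 = 1, a_2 = floor((10 + 10)/1) = 20.
  m_3 = 1*20 - 10 = 10, d_3 = (120 - 10^2)/1 = 20/1 = 20: (m_3, d_3) = (m_1, d_1) = (10, 20), so from here the quotients repeat a_1, a_2; the period length is 2.
So sqrt(120) = [10; (1, 20)] with period length k = 2.
k is even, so the fundamental solution of x^2 - 120y^2 = 1 is (p_{k-1}, q_{k-1}) = (p_1, q_1); compute convergents through index 1.
Convergents (p_i = a_i*p_{i-1} + p_{i-2}, q_i = a_i*q_{i-1} + q_{i-2} with p_{-2}=0, p_{-1}=1, q_{-2}=1, q_{-1}=0):
  i=0: a_0=10, p_0 = 10*1 + 0 = 10, q_0 = 10*0 + 1 = 1.
  i=1: a_1=1, p_1 = 1*10 + 1 = 11, q_1 = 1*1 + 0 = 1.
Check: 11^2 - 120*1^2 = 121 - 120 = 1, so (x, y) = (11, 1) solves the equation, and by the theorem it is the least positive solution.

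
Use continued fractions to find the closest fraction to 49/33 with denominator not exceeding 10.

Expand x = 49/33 as a continued fraction with the Euclidean algorithm:
  49 = 1*33 + 16, so a_0 = 1.
  33 = 2*16 + 1, so a_1 = 2.
  16 = 16*1 + 0, so a_2 = 16.
so x = [1; 2, 16].
Convergents (p_i = a_i*p_{i-1} + p_{i-2}, q_i = a_i*q_{i-1} + q_{i-2} with p_{-2}=0, p_{-1}=1, q_{-2}=1, q_{-1}=0), until the denominator exceeds 10:
  i=0: a_0=1, p_0 = 1*1 + 0 = 1, q_0 = 1*0 + 1 = 1.
  i=1: a_1=2, p_1 = 2*1 + 1 = 3, q_1 = 2*1 + 0 = 2.
  i=2: a_2=16, p_2 = 16*3 + 1 = 49, q_2 = 16*2 + 1 = 33.
q_2 = 33 > 10, so the last convergent with denominator <= 10 is p_1/q_1 = 3/2.
The closest fraction with denominator <= 10 is either p_1/q_1 or the intermediate fraction (k*p_1 + p_0)/(k*q_1 + q_0) with the largest k >= 1 whose denominator stays <= 10; these approach x as k grows, and every other convergent or intermediate fraction in range is farther away.
Largest k: floor((10 - q_0)/q_1) = floor((10 - 1)/2) = 4.
That gives (4*3 + 1)/(4*2 + 1) = 13/9.
Compare the errors: |x - 3/2| = |49*2 - 3*33|/(33*2) = 1/66, and |x - 13/9| = |49*9 - 13*33|/(33*9) = 12/297.
Cross-multiplying, 1*297 = 297 < 792 = 12*66, so 1/66 is smaller: the convergent 3/2 is closer to x than 13/9.

3/2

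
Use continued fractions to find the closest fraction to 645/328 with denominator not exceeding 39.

Expand x = 645/328 as a continued fraction with the Euclidean algorithm:
  645 = 1*328 + 317, so a_0 = 1.
  328 = 1*317 + 11, so a_1 = 1.
  317 = 28*11 + 9, so a_2 = 28.
  11 = 1*9 + 2, so a_3 = 1.
  9 = 4*2 + 1, so a_4 = 4.
  2 = 2*1 + 0, so a_5 = 2.
so x = [1; 1, 28, 1, 4, 2].
Convergents (p_i = a_i*p_{i-1} + p_{i-2}, q_i = a_i*q_{i-1} + q_{i-2} with p_{-2}=0, p_{-1}=1, q_{-2}=1, q_{-1}=0), until the denominator exceeds 39:
  i=0: a_0=1, p_0 = 1*1 + 0 = 1, q_0 = 1*0 + 1 = 1.
  i=1: a_1=1, p_1 = 1*1 + 1 = 2, q_1 = 1*1 + 0 = 1.
  i=2: a_2=28, p_2 = 28*2 + 1 = 57, q_2 = 28*1 + 1 = 29.
  i=3: a_3=1, p_3 = 1*57 + 2 = 59, q_3 = 1*29 + 1 = 30.
  i=4: a_4=4, p_4 = 4*59 + 57 = 293, q_4 = 4*30 + 29 = 149.
q_4 = 149 > 39, so the last convergent with denominator <= 39 is p_3/q_3 = 59/30.
The closest fraction with denominator <= 39 is either p_3/q_3 or the intermediate fraction (k*p_3 + p_2)/(k*q_3 + q_2) with the largest k >= 1 whose denominator stays <= 39; these approach x as k grows, and every other convergent or intermediate fraction in range is farther away.
Largest k: floor((39 - q_2)/q_3) = floor((39 - 29)/30) = 0.
Since k = 0, no intermediate fraction beyond p_3/q_3 has denominator <= 39, so the convergent 59/30 is the closest (its error is |645*30 - 59*328|/(328*30) = 2/9840).

59/30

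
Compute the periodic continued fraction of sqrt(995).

[31; (1, 1, 5, 4, 3, 12, 3, 4, 5, 1, 1, 62)]

Write x_i = (sqrt(995) + m_i)/d_i with (m_0, d_0) = (0, 1). a_0 = floor(sqrt(995)) = 31, since 31^2 = 961 <= 995 < 1024 = 32^2.
Iterate m_{i+1} = d_i*a_i - m_i, d_{i+1} = (995 - m_{i+1}^2)/d_i, a_{i+1} = floor((a_0 + m_{i+1})/d_{i+1}):
  m_1 = 1*31 - 0 = 31, d_1 = (995 - 31^2)/1 = 34/1 = 34, a_1 = floor((31 + 31)/34) = 1.
  m_2 = 34*1 - 31 = 3, d_2 = (995 - 3^2)/34 = 986/34 = 29, a_2 = floor((31 + 3)/29) = 1.
  m_3 = 29*1 - 3 = 26, d_3 = (995 - 26^2)/29 = 319/29 = 11, a_3 = floor((31 + 26)/11) = 5.
  m_4 = 11*5 - 26 = 29, d_4 = (995 - 29^2)/11 = 154/11 = 14, a_4 = floor((31 + 29)/14) = 4.
  m_5 = 14*4 - 29 = 27, d_5 = (995 - 27^2)/14 = 266/14 = 19, a_5 = floor((31 + 27)/19) = 3.
  m_6 = 19*3 - 27 = 30, d_6 = (995 - 30^2)/19 = 95/19 = 5, a_6 = floor((31 + 30)/5) = 12.
  m_7 = 5*12 - 30 = 30, d_7 = (995 - 30^2)/5 = 95/5 = 19, a_7 = floor((31 + 30)/19) = 3.
  m_8 = 19*3 - 30 = 27, d_8 = (995 - 27^2)/19 = 266/19 = 14, a_8 = floor((31 + 27)/14) = 4.
  m_9 = 14*4 - 27 = 29, d_9 = (995 - 29^2)/14 = 154/14 = 11, a_9 = floor((31 + 29)/11) = 5.
  m_10 = 11*5 - 29 = 26, d_10 = (995 - 26^2)/11 = 319/11 = 29, a_10 = floor((31 + 26)/29) = 1.
  m_11 = 29*1 - 26 = 3, d_11 = (995 - 3^2)/29 = 986/29 = 34, a_11 = floor((31 + 3)/34) = 1.
  m_12 = 34*1 - 3 = 31, d_12 = (995 - 31^2)/34 = 34/34 = 1, a_12 = floor((31 + 31)/1) = 62.
  m_13 = 1*62 - 31 = 31, d_13 = (995 - 31^2)/1 = 34/1 = 34: (m_13, d_13) = (m_1, d_1) = (31, 34), so from here the quotients repeat a_1, ..., a_12; the period length is 12.
Hence the expansion of sqrt(995) is a_0 = 31 followed by the repeating block 1, 1, 5, 4, 3, 12, 3, 4, 5, 1, 1, 62 (period 12).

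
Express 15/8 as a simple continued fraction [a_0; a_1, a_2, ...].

Run the Euclidean algorithm on 15 and 8; the successive quotients are the partial quotients a_0, a_1, ... (each step inverts the fractional part left over by the previous one):
  15 = 1*8 + 7, so a_0 = 1.
  8 = 1*7 + 1, so a_1 = 1.
  7 = 7*1 + 0, so a_2 = 7.
The remainder reaches 0 after 3 divisions, so the expansion has 3 partial quotients, read off in order.

[1; 1, 7]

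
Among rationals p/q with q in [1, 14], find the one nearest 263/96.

11/4

Expand x = 263/96 as a continued fraction with the Euclidean algorithm:
  263 = 2*96 + 71, so a_0 = 2.
  96 = 1*71 + 25, so a_1 = 1.
  71 = 2*25 + 21, so a_2 = 2.
  25 = 1*21 + 4, so a_3 = 1.
  21 = 5*4 + 1, so a_4 = 5.
  4 = 4*1 + 0, so a_5 = 4.
so x = [2; 1, 2, 1, 5, 4].
Convergents (p_i = a_i*p_{i-1} + p_{i-2}, q_i = a_i*q_{i-1} + q_{i-2} with p_{-2}=0, p_{-1}=1, q_{-2}=1, q_{-1}=0), until the denominator exceeds 14:
  i=0: a_0=2, p_0 = 2*1 + 0 = 2, q_0 = 2*0 + 1 = 1.
  i=1: a_1=1, p_1 = 1*2 + 1 = 3, q_1 = 1*1 + 0 = 1.
  i=2: a_2=2, p_2 = 2*3 + 2 = 8, q_2 = 2*1 + 1 = 3.
  i=3: a_3=1, p_3 = 1*8 + 3 = 11, q_3 = 1*3 + 1 = 4.
  i=4: a_4=5, p_4 = 5*11 + 8 = 63, q_4 = 5*4 + 3 = 23.
q_4 = 23 > 14, so the last convergent with denominator <= 14 is p_3/q_3 = 11/4.
The closest fraction with denominator <= 14 is either p_3/q_3 or the intermediate fraction (k*p_3 + p_2)/(k*q_3 + q_2) with the largest k >= 1 whose denominator stays <= 14; these approach x as k grows, and every other convergent or intermediate fraction in range is farther away.
Largest k: floor((14 - q_2)/q_3) = floor((14 - 3)/4) = 2.
That gives (2*11 + 8)/(2*4 + 3) = 30/11.
Compare the errors: |x - 11/4| = |263*4 - 11*96|/(96*4) = 4/384, and |x - 30/11| = |263*11 - 30*96|/(96*11) = 13/1056.
Cross-multiplying, 4*1056 = 4224 < 4992 = 13*384, so 4/384 is smaller: the convergent 11/4 is closer to x than 30/11.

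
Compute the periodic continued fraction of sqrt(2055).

[45; (3, 90)]

Write x_i = (sqrt(2055) + m_i)/d_i with (m_0, d_0) = (0, 1). a_0 = floor(sqrt(2055)) = 45, since 45^2 = 2025 <= 2055 < 2116 = 46^2.
Iterate m_{i+1} = d_i*a_i - m_i, d_{i+1} = (2055 - m_{i+1}^2)/d_i, a_{i+1} = floor((a_0 + m_{i+1})/d_{i+1}):
  m_1 = 1*45 - 0 = 45, d_1 = (2055 - 45^2)/1 = 30/1 = 30, a_1 = floor((45 + 45)/30) = 3.
  m_2 = 30*3 - 45 = 45, d_2 = (2055 - 45^2)/30 = 30/30 = 1, a_2 = floor((45 + 45)/1) = 90.
  m_3 = 1*90 - 45 = 45, d_3 = (2055 - 45^2)/1 = 30/1 = 30: (m_3, d_3) = (m_1, d_1) = (45, 30), so from here the quotients repeat a_1, a_2; the period length is 2.
Hence the expansion of sqrt(2055) is a_0 = 45 followed by the repeating block 3, 90 (period 2).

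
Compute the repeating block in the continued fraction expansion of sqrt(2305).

[48; (96)]

Write x_i = (sqrt(2305) + m_i)/d_i with (m_0, d_0) = (0, 1). a_0 = floor(sqrt(2305)) = 48, since 48^2 = 2304 <= 2305 < 2401 = 49^2.
Iterate m_{i+1} = d_i*a_i - m_i, d_{i+1} = (2305 - m_{i+1}^2)/d_i, a_{i+1} = floor((a_0 + m_{i+1})/d_{i+1}):
  m_1 = 1*48 - 0 = 48, d_1 = (2305 - 48^2)/1 = 1/1 = 1, a_1 = floor((48 + 48)/1) = 96.
  m_2 = 1*96 - 48 = 48, d_2 = (2305 - 48^2)/1 = 1/1 = 1: (m_2, d_2) = (m_1, d_1) = (48, 1), so from here the quotient a_1 repeats; the period length is 1.
Hence the expansion of sqrt(2305) is a_0 = 48 followed by the repeating block 96 (period 1).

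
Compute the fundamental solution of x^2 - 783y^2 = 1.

(x, y) = (28, 1)

First expand sqrt(783) as a continued fraction. With x_i = (sqrt(783) + m_i)/d_i and (m_0, d_0) = (0, 1): a_0 = floor(sqrt(783)) = 27, since 27^2 = 729 <= 783 < 784 = 28^2.
Iterate m_{i+1} = d_i*a_i - m_i, d_{i+1} = (783 - m_{i+1}^2)/d_i, a_{i+1} = floor((a_0 + m_{i+1})/d_{i+1}):
  m_1 = 1*27 - 0 = 27, d_1 = (783 - 27^2)/1 = 54/1 = 54, a_1 = floor((27 + 27)/54) = 1.
  m_2 = 54*1 - 27 = 27, d_2 = (783 - 27^2)/54 = 54/54 = 1, a_2 = floor((27 + 27)/1) = 54.
  m_3 = 1*54 - 27 = 27, d_3 = (783 - 27^2)/1 = 54/1 = 54: (m_3, d_3) = (m_1, d_1) = (27, 54), so from here the quotients repeat a_1, a_2; the period length is 2.
So sqrt(783) = [27; (1, 54)] with period length k = 2.
k is even, so the fundamental solution of x^2 - 783y^2 = 1 is (p_{k-1}, q_{k-1}) = (p_1, q_1); compute convergents through index 1.
Convergents (p_i = a_i*p_{i-1} + p_{i-2}, q_i = a_i*q_{i-1} + q_{i-2} with p_{-2}=0, p_{-1}=1, q_{-2}=1, q_{-1}=0):
  i=0: a_0=27, p_0 = 27*1 + 0 = 27, q_0 = 27*0 + 1 = 1.
  i=1: a_1=1, p_1 = 1*27 + 1 = 28, q_1 = 1*1 + 0 = 1.
Check: 28^2 - 783*1^2 = 784 - 783 = 1, so (x, y) = (28, 1) solves the equation, and by the theorem it is the least positive solution.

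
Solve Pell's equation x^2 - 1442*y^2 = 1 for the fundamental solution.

First expand sqrt(1442) as a continued fraction. With x_i = (sqrt(1442) + m_i)/d_i and (m_0, d_0) = (0, 1): a_0 = floor(sqrt(1442)) = 37, since 37^2 = 1369 <= 1442 < 1444 = 38^2.
Iterate m_{i+1} = d_i*a_i - m_i, d_{i+1} = (1442 - m_{i+1}^2)/d_i, a_{i+1} = floor((a_0 + m_{i+1})/d_{i+1}):
  m_1 = 1*37 - 0 = 37, d_1 = (1442 - 37^2)/1 = 73/1 = 73, a_1 = floor((37 + 37)/73) = 1.
  m_2 = 73*1 - 37 = 36, d_2 = (1442 - 36^2)/73 = 146/73 = 2, a_2 = floor((37 + 36)/2) = 36.
  m_3 = 2*36 - 36 = 36, d_3 = (1442 - 36^2)/2 = 146/2 = 73, a_3 = floor((37 + 36)/73) = 1.
  m_4 = 73*1 - 36 = 37, d_4 = (1442 - 37^2)/73 = 73/73 = 1, a_4 = floor((37 + 37)/1) = 74.
  m_5 = 1*74 - 37 = 37, d_5 = (1442 - 37^2)/1 = 73/1 = 73: (m_5, d_5) = (m_1, d_1) = (37, 73), so from here the quotients repeat a_1, ..., a_4; the period length is 4.
So sqrt(1442) = [37; (1, 36, 1, 74)] with period length k = 4.
k is even, so the fundamental solution of x^2 - 1442y^2 = 1 is (p_{k-1}, q_{k-1}) = (p_3, q_3); compute convergents through index 3.
Convergents (p_i = a_i*p_{i-1} + p_{i-2}, q_i = a_i*q_{i-1} + q_{i-2} with p_{-2}=0, p_{-1}=1, q_{-2}=1, q_{-1}=0):
  i=0: a_0=37, p_0 = 37*1 + 0 = 37, q_0 = 37*0 + 1 = 1.
  i=1: a_1=1, p_1 = 1*37 + 1 = 38, q_1 = 1*1 + 0 = 1.
  i=2: a_2=36, p_2 = 36*38 + 37 = 1405, q_2 = 36*1 + 1 = 37.
  i=3: a_3=1, p_3 = 1*1405 + 38 = 1443, q_3 = 1*37 + 1 = 38.
Check: 1443^2 - 1442*38^2 = 2082249 - 2082248 = 1, so (x, y) = (1443, 38) solves the equation, and by the theorem it is the least positive solution.

(x, y) = (1443, 38)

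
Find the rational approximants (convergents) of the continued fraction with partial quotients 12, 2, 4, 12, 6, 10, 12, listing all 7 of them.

Using the convergent recurrence p_i = a_i*p_{i-1} + p_{i-2}, q_i = a_i*q_{i-1} + q_{i-2} with p_{-2}=0, p_{-1}=1, q_{-2}=1, q_{-1}=0:
  i=0: a_0=12, p_0 = 12*1 + 0 = 12, q_0 = 12*0 + 1 = 1.
  i=1: a_1=2, p_1 = 2*12 + 1 = 25, q_1 = 2*1 + 0 = 2.
  i=2: a_2=4, p_2 = 4*25 + 12 = 112, q_2 = 4*2 + 1 = 9.
  i=3: a_3=12, p_3 = 12*112 + 25 = 1369, q_3 = 12*9 + 2 = 110.
  i=4: a_4=6, p_4 = 6*1369 + 112 = 8326, q_4 = 6*110 + 9 = 669.
  i=5: a_5=10, p_5 = 10*8326 + 1369 = 84629, q_5 = 10*669 + 110 = 6800.
  i=6: a_6=12, p_6 = 12*84629 + 8326 = 1023874, q_6 = 12*6800 + 669 = 82269.

12/1, 25/2, 112/9, 1369/110, 8326/669, 84629/6800, 1023874/82269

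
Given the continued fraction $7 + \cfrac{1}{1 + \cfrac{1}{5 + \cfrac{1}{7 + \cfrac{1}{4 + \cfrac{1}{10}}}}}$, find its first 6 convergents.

Using the convergent recurrence p_i = a_i*p_{i-1} + p_{i-2}, q_i = a_i*q_{i-1} + q_{i-2} with p_{-2}=0, p_{-1}=1, q_{-2}=1, q_{-1}=0:
  i=0: a_0=7, p_0 = 7*1 + 0 = 7, q_0 = 7*0 + 1 = 1.
  i=1: a_1=1, p_1 = 1*7 + 1 = 8, q_1 = 1*1 + 0 = 1.
  i=2: a_2=5, p_2 = 5*8 + 7 = 47, q_2 = 5*1 + 1 = 6.
  i=3: a_3=7, p_3 = 7*47 + 8 = 337, q_3 = 7*6 + 1 = 43.
  i=4: a_4=4, p_4 = 4*337 + 47 = 1395, q_4 = 4*43 + 6 = 178.
  i=5: a_5=10, p_5 = 10*1395 + 337 = 14287, q_5 = 10*178 + 43 = 1823.

7/1, 8/1, 47/6, 337/43, 1395/178, 14287/1823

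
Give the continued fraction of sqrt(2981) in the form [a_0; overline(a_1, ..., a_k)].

Write x_i = (sqrt(2981) + m_i)/d_i with (m_0, d_0) = (0, 1). a_0 = floor(sqrt(2981)) = 54, since 54^2 = 2916 <= 2981 < 3025 = 55^2.
Iterate m_{i+1} = d_i*a_i - m_i, d_{i+1} = (2981 - m_{i+1}^2)/d_i, a_{i+1} = floor((a_0 + m_{i+1})/d_{i+1}):
  m_1 = 1*54 - 0 = 54, d_1 = (2981 - 54^2)/1 = 65/1 = 65, a_1 = floor((54 + 54)/65) = 1.
  m_2 = 65*1 - 54 = 11, d_2 = (2981 - 11^2)/65 = 2860/65 = 44, a_2 = floor((54 + 11)/44) = 1.
  m_3 = 44*1 - 11 = 33, d_3 = (2981 - 33^2)/44 = 1892/44 = 43, a_3 = floor((54 + 33)/43) = 2.
  m_4 = 43*2 - 33 = 53, d_4 = (2981 - 53^2)/43 = 172/43 = 4, a_4 = floor((54 + 53)/4) = 26.
  m_5 = 4*26 - 53 = 51, d_5 = (2981 - 51^2)/4 = 380/4 = 95, a_5 = floor((54 + 51)/95) = 1.
  m_6 = 95*1 - 51 = 44, d_6 = (2981 - 44^2)/95 = 1045/95 = 11, a_6 = floor((54 + 44)/11) = 8.
  m_7 = 11*8 - 44 = 44, d_7 = (2981 - 44^2)/11 = 1045/11 = 95, a_7 = floor((54 + 44)/95) = 1.
  m_8 = 95*1 - 44 = 51, d_8 = (2981 - 51^2)/95 = 380/95 = 4, a_8 = floor((54 + 51)/4) = 26.
  m_9 = 4*26 - 51 = 53, d_9 = (2981 - 53^2)/4 = 172/4 = 43, a_9 = floor((54 + 53)/43) = 2.
  m_10 = 43*2 - 53 = 33, d_10 = (2981 - 33^2)/43 = 1892/43 = 44, a_10 = floor((54 + 33)/44) = 1.
  m_11 = 44*1 - 33 = 11, d_11 = (2981 - 11^2)/44 = 2860/44 = 65, a_11 = floor((54 + 11)/65) = 1.
  m_12 = 65*1 - 11 = 54, d_12 = (2981 - 54^2)/65 = 65/65 = 1, a_12 = floor((54 + 54)/1) = 108.
  m_13 = 1*108 - 54 = 54, d_13 = (2981 - 54^2)/1 = 65/1 = 65: (m_13, d_13) = (m_1, d_1) = (54, 65), so from here the quotients repeat a_1, ..., a_12; the period length is 12.
Hence the expansion of sqrt(2981) is a_0 = 54 followed by the repeating block 1, 1, 2, 26, 1, 8, 1, 26, 2, 1, 1, 108 (period 12).

[54; overline(1, 1, 2, 26, 1, 8, 1, 26, 2, 1, 1, 108)]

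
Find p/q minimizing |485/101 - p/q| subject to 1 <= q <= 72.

Expand x = 485/101 as a continued fraction with the Euclidean algorithm:
  485 = 4*101 + 81, so a_0 = 4.
  101 = 1*81 + 20, so a_1 = 1.
  81 = 4*20 + 1, so a_2 = 4.
  20 = 20*1 + 0, so a_3 = 20.
so x = [4; 1, 4, 20].
Convergents (p_i = a_i*p_{i-1} + p_{i-2}, q_i = a_i*q_{i-1} + q_{i-2} with p_{-2}=0, p_{-1}=1, q_{-2}=1, q_{-1}=0), until the denominator exceeds 72:
  i=0: a_0=4, p_0 = 4*1 + 0 = 4, q_0 = 4*0 + 1 = 1.
  i=1: a_1=1, p_1 = 1*4 + 1 = 5, q_1 = 1*1 + 0 = 1.
  i=2: a_2=4, p_2 = 4*5 + 4 = 24, q_2 = 4*1 + 1 = 5.
  i=3: a_3=20, p_3 = 20*24 + 5 = 485, q_3 = 20*5 + 1 = 101.
q_3 = 101 > 72, so the last convergent with denominator <= 72 is p_2/q_2 = 24/5.
The closest fraction with denominator <= 72 is either p_2/q_2 or the intermediate fraction (k*p_2 + p_1)/(k*q_2 + q_1) with the largest k >= 1 whose denominator stays <= 72; these approach x as k grows, and every other convergent or intermediate fraction in range is farther away.
Largest k: floor((72 - q_1)/q_2) = floor((72 - 1)/5) = 14.
That gives (14*24 + 5)/(14*5 + 1) = 341/71.
Compare the errors: |x - 24/5| = |485*5 - 24*101|/(101*5) = 1/505, and |x - 341/71| = |485*71 - 341*101|/(101*71) = 6/7171.
Cross-multiplying, 6*505 = 3030 < 7171 = 1*7171, so 6/7171 is smaller: the intermediate fraction 341/71 is closer to x than 24/5.

341/71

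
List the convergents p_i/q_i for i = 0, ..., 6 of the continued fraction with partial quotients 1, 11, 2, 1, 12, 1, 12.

Using the convergent recurrence p_i = a_i*p_{i-1} + p_{i-2}, q_i = a_i*q_{i-1} + q_{i-2} with p_{-2}=0, p_{-1}=1, q_{-2}=1, q_{-1}=0:
  i=0: a_0=1, p_0 = 1*1 + 0 = 1, q_0 = 1*0 + 1 = 1.
  i=1: a_1=11, p_1 = 11*1 + 1 = 12, q_1 = 11*1 + 0 = 11.
  i=2: a_2=2, p_2 = 2*12 + 1 = 25, q_2 = 2*11 + 1 = 23.
  i=3: a_3=1, p_3 = 1*25 + 12 = 37, q_3 = 1*23 + 11 = 34.
  i=4: a_4=12, p_4 = 12*37 + 25 = 469, q_4 = 12*34 + 23 = 431.
  i=5: a_5=1, p_5 = 1*469 + 37 = 506, q_5 = 1*431 + 34 = 465.
  i=6: a_6=12, p_6 = 12*506 + 469 = 6541, q_6 = 12*465 + 431 = 6011.

1/1, 12/11, 25/23, 37/34, 469/431, 506/465, 6541/6011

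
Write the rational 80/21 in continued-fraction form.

[3; 1, 4, 4]

Run the Euclidean algorithm on 80 and 21; the successive quotients are the partial quotients a_0, a_1, ... (each step inverts the fractional part left over by the previous one):
  80 = 3*21 + 17, so a_0 = 3.
  21 = 1*17 + 4, so a_1 = 1.
  17 = 4*4 + 1, so a_2 = 4.
  4 = 4*1 + 0, so a_3 = 4.
The remainder reaches 0 after 4 divisions, so the expansion has 4 partial quotients, read off in order.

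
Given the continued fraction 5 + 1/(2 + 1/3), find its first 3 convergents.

5/1, 11/2, 38/7

Using the convergent recurrence p_i = a_i*p_{i-1} + p_{i-2}, q_i = a_i*q_{i-1} + q_{i-2} with p_{-2}=0, p_{-1}=1, q_{-2}=1, q_{-1}=0:
  i=0: a_0=5, p_0 = 5*1 + 0 = 5, q_0 = 5*0 + 1 = 1.
  i=1: a_1=2, p_1 = 2*5 + 1 = 11, q_1 = 2*1 + 0 = 2.
  i=2: a_2=3, p_2 = 3*11 + 5 = 38, q_2 = 3*2 + 1 = 7.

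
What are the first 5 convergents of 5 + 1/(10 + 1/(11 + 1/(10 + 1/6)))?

5/1, 51/10, 566/111, 5711/1120, 34832/6831

Using the convergent recurrence p_i = a_i*p_{i-1} + p_{i-2}, q_i = a_i*q_{i-1} + q_{i-2} with p_{-2}=0, p_{-1}=1, q_{-2}=1, q_{-1}=0:
  i=0: a_0=5, p_0 = 5*1 + 0 = 5, q_0 = 5*0 + 1 = 1.
  i=1: a_1=10, p_1 = 10*5 + 1 = 51, q_1 = 10*1 + 0 = 10.
  i=2: a_2=11, p_2 = 11*51 + 5 = 566, q_2 = 11*10 + 1 = 111.
  i=3: a_3=10, p_3 = 10*566 + 51 = 5711, q_3 = 10*111 + 10 = 1120.
  i=4: a_4=6, p_4 = 6*5711 + 566 = 34832, q_4 = 6*1120 + 111 = 6831.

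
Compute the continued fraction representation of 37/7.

[5; 3, 2]

Run the Euclidean algorithm on 37 and 7; the successive quotients are the partial quotients a_0, a_1, ... (each step inverts the fractional part left over by the previous one):
  37 = 5*7 + 2, so a_0 = 5.
  7 = 3*2 + 1, so a_1 = 3.
  2 = 2*1 + 0, so a_2 = 2.
The remainder reaches 0 after 3 divisions, so the expansion has 3 partial quotients, read off in order.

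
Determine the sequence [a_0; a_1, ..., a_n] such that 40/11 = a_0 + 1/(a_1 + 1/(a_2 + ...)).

Run the Euclidean algorithm on 40 and 11; the successive quotients are the partial quotients a_0, a_1, ... (each step inverts the fractional part left over by the previous one):
  40 = 3*11 + 7, so a_0 = 3.
  11 = 1*7 + 4, so a_1 = 1.
  7 = 1*4 + 3, so a_2 = 1.
  4 = 1*3 + 1, so a_3 = 1.
  3 = 3*1 + 0, so a_4 = 3.
The remainder reaches 0 after 5 divisions, so the expansion has 5 partial quotients, read off in order.

[3; 1, 1, 1, 3]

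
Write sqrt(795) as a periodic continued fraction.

[28; (5, 9, 5, 56)]

Write x_i = (sqrt(795) + m_i)/d_i with (m_0, d_0) = (0, 1). a_0 = floor(sqrt(795)) = 28, since 28^2 = 784 <= 795 < 841 = 29^2.
Iterate m_{i+1} = d_i*a_i - m_i, d_{i+1} = (795 - m_{i+1}^2)/d_i, a_{i+1} = floor((a_0 + m_{i+1})/d_{i+1}):
  m_1 = 1*28 - 0 = 28, d_1 = (795 - 28^2)/1 = 11/1 = 11, a_1 = floor((28 + 28)/11) = 5.
  m_2 = 11*5 - 28 = 27, d_2 = (795 - 27^2)/11 = 66/11 = 6, a_2 = floor((28 + 27)/6) = 9.
  m_3 = 6*9 - 27 = 27, d_3 = (795 - 27^2)/6 = 66/6 = 11, a_3 = floor((28 + 27)/11) = 5.
  m_4 = 11*5 - 27 = 28, d_4 = (795 - 28^2)/11 = 11/11 = 1, a_4 = floor((28 + 28)/1) = 56.
  m_5 = 1*56 - 28 = 28, d_5 = (795 - 28^2)/1 = 11/1 = 11: (m_5, d_5) = (m_1, d_1) = (28, 11), so from here the quotients repeat a_1, ..., a_4; the period length is 4.
Hence the expansion of sqrt(795) is a_0 = 28 followed by the repeating block 5, 9, 5, 56 (period 4).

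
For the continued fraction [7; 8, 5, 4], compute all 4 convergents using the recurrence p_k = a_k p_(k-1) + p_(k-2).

7/1, 57/8, 292/41, 1225/172

Using the convergent recurrence p_i = a_i*p_{i-1} + p_{i-2}, q_i = a_i*q_{i-1} + q_{i-2} with p_{-2}=0, p_{-1}=1, q_{-2}=1, q_{-1}=0:
  i=0: a_0=7, p_0 = 7*1 + 0 = 7, q_0 = 7*0 + 1 = 1.
  i=1: a_1=8, p_1 = 8*7 + 1 = 57, q_1 = 8*1 + 0 = 8.
  i=2: a_2=5, p_2 = 5*57 + 7 = 292, q_2 = 5*8 + 1 = 41.
  i=3: a_3=4, p_3 = 4*292 + 57 = 1225, q_3 = 4*41 + 8 = 172.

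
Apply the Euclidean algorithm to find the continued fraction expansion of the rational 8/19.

[0; 2, 2, 1, 2]

Run the Euclidean algorithm on 8 and 19; the successive quotients are the partial quotients a_0, a_1, ... (each step inverts the fractional part left over by the previous one):
  8 = 0*19 + 8, so a_0 = 0.
  19 = 2*8 + 3, so a_1 = 2.
  8 = 2*3 + 2, so a_2 = 2.
  3 = 1*2 + 1, so a_3 = 1.
  2 = 2*1 + 0, so a_4 = 2.
The remainder reaches 0 after 5 divisions, so the expansion has 5 partial quotients, read off in order.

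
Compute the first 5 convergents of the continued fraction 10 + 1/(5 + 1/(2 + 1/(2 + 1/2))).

Using the convergent recurrence p_i = a_i*p_{i-1} + p_{i-2}, q_i = a_i*q_{i-1} + q_{i-2} with p_{-2}=0, p_{-1}=1, q_{-2}=1, q_{-1}=0:
  i=0: a_0=10, p_0 = 10*1 + 0 = 10, q_0 = 10*0 + 1 = 1.
  i=1: a_1=5, p_1 = 5*10 + 1 = 51, q_1 = 5*1 + 0 = 5.
  i=2: a_2=2, p_2 = 2*51 + 10 = 112, q_2 = 2*5 + 1 = 11.
  i=3: a_3=2, p_3 = 2*112 + 51 = 275, q_3 = 2*11 + 5 = 27.
  i=4: a_4=2, p_4 = 2*275 + 112 = 662, q_4 = 2*27 + 11 = 65.

10/1, 51/5, 112/11, 275/27, 662/65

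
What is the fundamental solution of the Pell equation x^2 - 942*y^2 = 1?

(x, y) = (106133, 3458)

First expand sqrt(942) as a continued fraction. With x_i = (sqrt(942) + m_i)/d_i and (m_0, d_0) = (0, 1): a_0 = floor(sqrt(942)) = 30, since 30^2 = 900 <= 942 < 961 = 31^2.
Iterate m_{i+1} = d_i*a_i - m_i, d_{i+1} = (942 - m_{i+1}^2)/d_i, a_{i+1} = floor((a_0 + m_{i+1})/d_{i+1}):
  m_1 = 1*30 - 0 = 30, d_1 = (942 - 30^2)/1 = 42/1 = 42, a_1 = floor((30 + 30)/42) = 1.
  m_2 = 42*1 - 30 = 12, d_2 = (942 - 12^2)/42 = 798/42 = 19, a_2 = floor((30 + 12)/19) = 2.
  m_3 = 19*2 - 12 = 26, d_3 = (942 - 26^2)/19 = 266/19 = 14, a_3 = floor((30 + 26)/14) = 4.
  m_4 = 14*4 - 26 = 30, d_4 = (942 - 30^2)/14 = 42/14 = 3, a_4 = floor((30 + 30)/3) = 20.
  m_5 = 3*20 - 30 = 30, d_5 = (942 - 30^2)/3 = 42/3 = 14, a_5 = floor((30 + 30)/14) = 4.
  m_6 = 14*4 - 30 = 26, d_6 = (942 - 26^2)/14 = 266/14 = 19, a_6 = floor((30 + 26)/19) = 2.
  m_7 = 19*2 - 26 = 12, d_7 = (942 - 12^2)/19 = 798/19 = 42, a_7 = floor((30 + 12)/42) = 1.
  m_8 = 42*1 - 12 = 30, d_8 = (942 - 30^2)/42 = 42/42 = 1, a_8 = floor((30 + 30)/1) = 60.
  m_9 = 1*60 - 30 = 30, d_9 = (942 - 30^2)/1 = 42/1 = 42: (m_9, d_9) = (m_1, d_1) = (30, 42), so from here the quotients repeat a_1, ..., a_8; the period length is 8.
So sqrt(942) = [30; (1, 2, 4, 20, 4, 2, 1, 60)] with period length k = 8.
k is even, so the fundamental solution of x^2 - 942y^2 = 1 is (p_{k-1}, q_{k-1}) = (p_7, q_7); compute convergents through index 7.
Convergents (p_i = a_i*p_{i-1} + p_{i-2}, q_i = a_i*q_{i-1} + q_{i-2} with p_{-2}=0, p_{-1}=1, q_{-2}=1, q_{-1}=0):
  i=0: a_0=30, p_0 = 30*1 + 0 = 30, q_0 = 30*0 + 1 = 1.
  i=1: a_1=1, p_1 = 1*30 + 1 = 31, q_1 = 1*1 + 0 = 1.
  i=2: a_2=2, p_2 = 2*31 + 30 = 92, q_2 = 2*1 + 1 = 3.
  i=3: a_3=4, p_3 = 4*92 + 31 = 399, q_3 = 4*3 + 1 = 13.
  i=4: a_4=20, p_4 = 20*399 + 92 = 8072, q_4 = 20*13 + 3 = 263.
  i=5: a_5=4, p_5 = 4*8072 + 399 = 32687, q_5 = 4*263 + 13 = 1065.
  i=6: a_6=2, p_6 = 2*32687 + 8072 = 73446, q_6 = 2*1065 + 263 = 2393.
  i=7: a_7=1, p_7 = 1*73446 + 32687 = 106133, q_7 = 1*2393 + 1065 = 3458.
Check: 106133^2 - 942*3458^2 = 11264213689 - 11264213688 = 1, so (x, y) = (106133, 3458) solves the equation, and by the theorem it is the least positive solution.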